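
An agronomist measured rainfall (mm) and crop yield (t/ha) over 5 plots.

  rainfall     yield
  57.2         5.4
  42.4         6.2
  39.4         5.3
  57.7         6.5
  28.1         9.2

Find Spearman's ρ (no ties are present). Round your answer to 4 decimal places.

Rank rainfall: 4, 3, 2, 5, 1
Rank yield: 2, 3, 1, 4, 5
d = rank(rainfall) − rank(yield): 2, 0, 1, 1, -4; Σd² = 22
ρ = 1 − 6Σd² / [n(n²−1)] = 1 − 6×22 / (5×24) = 1 − 132/120 ≈ -0.1000

-0.1000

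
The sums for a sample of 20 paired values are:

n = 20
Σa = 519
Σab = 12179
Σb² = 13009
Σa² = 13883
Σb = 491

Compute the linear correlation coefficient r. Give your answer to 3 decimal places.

r = (nΣab − ΣaΣb) / √[(nΣa² − (Σa)²)(nΣb² − (Σb)²)]
Numerator: 20×12179 − 519×491 = -11249
Denominator: √[(277660 − 269361)(260180 − 241081)] = √[8299 × 19099] = 12589.7816
r = -11249 / 12589.7816 ≈ -0.894

-0.894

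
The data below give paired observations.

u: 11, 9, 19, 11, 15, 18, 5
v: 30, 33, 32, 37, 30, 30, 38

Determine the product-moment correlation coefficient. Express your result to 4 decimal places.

-0.6793

n = 7, Σu = 88, Σv = 230, Σu² = 1258, Σv² = 7626, Σuv = 2822
nΣuv − ΣuΣv = 19754 − 20240 = -486
nΣu² − (Σu)² = 8806 − 7744 = 1062; nΣv² − (Σv)² = 53382 − 52900 = 482
r = -486 / √(1062 × 482) = -486 / 715.4607 ≈ -0.6793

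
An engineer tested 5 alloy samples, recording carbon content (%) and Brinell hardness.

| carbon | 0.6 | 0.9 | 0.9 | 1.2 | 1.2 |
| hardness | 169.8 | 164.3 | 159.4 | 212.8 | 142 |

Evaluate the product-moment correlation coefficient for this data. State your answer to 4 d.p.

0.1745

n = 5, Σx = 4.8, Σy = 848.3, Σx² = 4.86, Σy² = 146682.73, Σxy = 818.97
nΣxy − ΣxΣy = 4094.85 − 4071.84 = 23.01
nΣx² − (Σx)² = 24.3 − 23.04 = 1.26; nΣy² − (Σy)² = 733413.65 − 719612.89 = 13800.76
r = 23.01 / √(1.26 × 13800.76) = 23.01 / 131.8672 ≈ 0.1745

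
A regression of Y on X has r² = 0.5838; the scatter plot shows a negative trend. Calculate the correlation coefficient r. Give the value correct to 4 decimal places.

|r| = √0.5838 = 0.7641
The association is negative, so r = −0.7641.

-0.7641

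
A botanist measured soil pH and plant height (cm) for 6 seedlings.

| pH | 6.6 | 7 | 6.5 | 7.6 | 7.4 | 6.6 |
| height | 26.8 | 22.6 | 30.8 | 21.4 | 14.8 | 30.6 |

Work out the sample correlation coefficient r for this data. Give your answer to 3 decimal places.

-0.858

n = 6, Σx = 41.7, Σy = 147, Σx² = 290.89, Σy² = 3791, Σxy = 1009.4
nΣxy − ΣxΣy = 6056.4 − 6129.9 = -73.5
nΣx² − (Σx)² = 1745.34 − 1738.89 = 6.45; nΣy² − (Σy)² = 22746 − 21609 = 1137
r = -73.5 / √(6.45 × 1137) = -73.5 / 85.6367 ≈ -0.858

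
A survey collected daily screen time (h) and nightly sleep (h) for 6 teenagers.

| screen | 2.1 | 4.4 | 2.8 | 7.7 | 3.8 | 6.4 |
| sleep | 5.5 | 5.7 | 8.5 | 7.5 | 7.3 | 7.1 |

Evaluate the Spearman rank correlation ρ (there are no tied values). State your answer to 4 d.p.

Rank screen: 1, 4, 2, 6, 3, 5
Rank sleep: 1, 2, 6, 5, 4, 3
d = rank(screen) − rank(sleep): 0, 2, -4, 1, -1, 2; Σd² = 26
ρ = 1 − 6Σd² / [n(n²−1)] = 1 − 6×26 / (6×35) = 1 − 156/210 ≈ 0.2571

0.2571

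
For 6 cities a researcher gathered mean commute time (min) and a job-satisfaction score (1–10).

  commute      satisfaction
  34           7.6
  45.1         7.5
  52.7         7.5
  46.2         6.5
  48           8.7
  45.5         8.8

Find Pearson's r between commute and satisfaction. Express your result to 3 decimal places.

n = 6, Σx = 271.5, Σy = 46.6, Σx² = 12475.99, Σy² = 365.64, Σxy = 2110.2
nΣxy − ΣxΣy = 12661.2 − 12651.9 = 9.3
nΣx² − (Σx)² = 74855.94 − 73712.25 = 1143.69; nΣy² − (Σy)² = 2193.84 − 2171.56 = 22.28
r = 9.3 / √(1143.69 × 22.28) = 9.3 / 159.6290 ≈ 0.058

0.058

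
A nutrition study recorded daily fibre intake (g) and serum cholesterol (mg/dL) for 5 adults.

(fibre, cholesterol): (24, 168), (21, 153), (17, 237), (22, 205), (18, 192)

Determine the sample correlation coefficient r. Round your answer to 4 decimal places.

n = 5, Σx = 102, Σy = 955, Σx² = 2114, Σy² = 186691, Σxy = 19240
nΣxy − ΣxΣy = 96200 − 97410 = -1210
nΣx² − (Σx)² = 10570 − 10404 = 166; nΣy² − (Σy)² = 933455 − 912025 = 21430
r = -1210 / √(166 × 21430) = -1210 / 1886.1018 ≈ -0.6415

-0.6415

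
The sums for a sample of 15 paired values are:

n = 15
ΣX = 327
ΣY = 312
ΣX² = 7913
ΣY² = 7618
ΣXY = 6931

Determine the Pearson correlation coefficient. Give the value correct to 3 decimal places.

0.138

r = (nΣXY − ΣXΣY) / √[(nΣX² − (ΣX)²)(nΣY² − (ΣY)²)]
Numerator: 15×6931 − 327×312 = 1941
Denominator: √[(118695 − 106929)(114270 − 97344)] = √[11766 × 16926] = 14112.0982
r = 1941 / 14112.0982 ≈ 0.138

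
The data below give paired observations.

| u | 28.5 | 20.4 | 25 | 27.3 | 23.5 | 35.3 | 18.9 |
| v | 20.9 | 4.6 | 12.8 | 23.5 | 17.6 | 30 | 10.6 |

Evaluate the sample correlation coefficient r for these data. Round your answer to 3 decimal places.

0.909

n = 7, Σu = 178.9, Σv = 120, Σu² = 4754.25, Σv² = 2496.18, Σuv = 3323.98
nΣuv − ΣuΣv = 23267.86 − 21468 = 1799.86
nΣu² − (Σu)² = 33279.75 − 32005.21 = 1274.54; nΣv² − (Σv)² = 17473.26 − 14400 = 3073.26
r = 1799.86 / √(1274.54 × 3073.26) = 1799.86 / 1979.1394 ≈ 0.909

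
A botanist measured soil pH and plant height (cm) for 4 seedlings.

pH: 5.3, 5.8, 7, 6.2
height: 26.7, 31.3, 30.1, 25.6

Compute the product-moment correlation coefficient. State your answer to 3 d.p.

n = 4, Σx = 24.3, Σy = 113.7, Σx² = 149.17, Σy² = 3253.95, Σxy = 692.47
nΣxy − ΣxΣy = 2769.88 − 2762.91 = 6.97
nΣx² − (Σx)² = 596.68 − 590.49 = 6.19; nΣy² − (Σy)² = 13015.8 − 12927.69 = 88.11
r = 6.97 / √(6.19 × 88.11) = 6.97 / 23.3538 ≈ 0.298

0.298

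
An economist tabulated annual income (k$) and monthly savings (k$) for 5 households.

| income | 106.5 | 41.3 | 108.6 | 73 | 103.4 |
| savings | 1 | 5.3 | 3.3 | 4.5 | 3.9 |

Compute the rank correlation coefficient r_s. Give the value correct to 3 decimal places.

-0.900

Rank income: 4, 1, 5, 2, 3
Rank savings: 1, 5, 2, 4, 3
d = rank(income) − rank(savings): 3, -4, 3, -2, 0; Σd² = 38
ρ = 1 − 6Σd² / [n(n²−1)] = 1 − 6×38 / (5×24) = 1 − 228/120 ≈ -0.900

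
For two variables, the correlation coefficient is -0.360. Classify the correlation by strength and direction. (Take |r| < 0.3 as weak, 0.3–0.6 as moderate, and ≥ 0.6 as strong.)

moderate negative

r = -0.360 < 0 so the relationship is negative.
|r| = 0.360, which falls in the moderate range.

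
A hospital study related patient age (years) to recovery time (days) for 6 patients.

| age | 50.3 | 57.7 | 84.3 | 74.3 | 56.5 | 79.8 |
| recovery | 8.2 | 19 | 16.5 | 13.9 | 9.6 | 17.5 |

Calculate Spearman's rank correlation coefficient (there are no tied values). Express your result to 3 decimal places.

Rank age: 1, 3, 6, 4, 2, 5
Rank recovery: 1, 6, 4, 3, 2, 5
d = rank(age) − rank(recovery): 0, -3, 2, 1, 0, 0; Σd² = 14
ρ = 1 − 6Σd² / [n(n²−1)] = 1 − 6×14 / (6×35) = 1 − 84/210 ≈ 0.600

0.600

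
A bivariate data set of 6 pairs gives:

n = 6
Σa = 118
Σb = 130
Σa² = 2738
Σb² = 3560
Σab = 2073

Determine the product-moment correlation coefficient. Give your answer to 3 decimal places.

r = (nΣab − ΣaΣb) / √[(nΣa² − (Σa)²)(nΣb² − (Σb)²)]
Numerator: 6×2073 − 118×130 = -2902
Denominator: √[(16428 − 13924)(21360 − 16900)] = √[2504 × 4460] = 3341.8318
r = -2902 / 3341.8318 ≈ -0.868

-0.868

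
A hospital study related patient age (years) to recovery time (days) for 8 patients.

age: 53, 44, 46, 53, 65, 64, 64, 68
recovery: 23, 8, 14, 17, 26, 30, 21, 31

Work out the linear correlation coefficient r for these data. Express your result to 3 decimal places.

0.901

n = 8, Σx = 457, Σy = 170, Σx² = 26711, Σy² = 4056, Σxy = 10178
nΣxy − ΣxΣy = 81424 − 77690 = 3734
nΣx² − (Σx)² = 213688 − 208849 = 4839; nΣy² − (Σy)² = 32448 − 28900 = 3548
r = 3734 / √(4839 × 3548) = 3734 / 4143.5217 ≈ 0.901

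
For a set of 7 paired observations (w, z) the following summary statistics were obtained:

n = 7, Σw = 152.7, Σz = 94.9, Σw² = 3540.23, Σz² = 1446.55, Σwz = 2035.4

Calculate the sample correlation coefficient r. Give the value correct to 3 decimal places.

r = (nΣwz − ΣwΣz) / √[(nΣw² − (Σw)²)(nΣz² − (Σz)²)]
Numerator: 7×2035.4 − 152.7×94.9 = -243.43
Denominator: √[(24781.61 − 23317.29)(10125.85 − 9006.01)] = √[1464.32 × 1119.84] = 1280.5484
r = -243.43 / 1280.5484 ≈ -0.190

-0.190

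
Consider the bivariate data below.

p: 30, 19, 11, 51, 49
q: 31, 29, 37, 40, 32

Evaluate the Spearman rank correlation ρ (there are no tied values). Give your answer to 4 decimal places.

Rank p: 3, 2, 1, 5, 4
Rank q: 2, 1, 4, 5, 3
d = rank(p) − rank(q): 1, 1, -3, 0, 1; Σd² = 12
ρ = 1 − 6Σd² / [n(n²−1)] = 1 − 6×12 / (5×24) = 1 − 72/120 ≈ 0.4000

0.4000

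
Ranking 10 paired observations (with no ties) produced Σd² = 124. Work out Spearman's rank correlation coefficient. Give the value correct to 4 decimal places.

ρ = 1 − 6Σd² / [n(n²−1)] = 1 − 6×124 / (10×99)
  = 1 − 744/990 = 1 − 0.75152 ≈ 0.2485

0.2485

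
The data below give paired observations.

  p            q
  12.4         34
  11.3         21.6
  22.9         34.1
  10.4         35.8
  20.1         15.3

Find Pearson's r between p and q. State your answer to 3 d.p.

-0.215

n = 5, Σp = 77.1, Σq = 140.8, Σp² = 1318.03, Σq² = 4301.1, Σpq = 2126.42
nΣpq − ΣpΣq = 10632.1 − 10855.68 = -223.58
nΣp² − (Σp)² = 6590.15 − 5944.41 = 645.74; nΣq² − (Σq)² = 21505.5 − 19824.64 = 1680.86
r = -223.58 / √(645.74 × 1680.86) = -223.58 / 1041.8246 ≈ -0.215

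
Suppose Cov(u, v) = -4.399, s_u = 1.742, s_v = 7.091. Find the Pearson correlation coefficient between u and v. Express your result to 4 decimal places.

r = Cov(u,v) / (s_u · s_v) = -4.399 / (1.742 × 7.091)
  = -4.399 / 12.3525 ≈ -0.3561

-0.3561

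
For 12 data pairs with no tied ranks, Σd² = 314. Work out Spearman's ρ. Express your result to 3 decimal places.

-0.098

ρ = 1 − 6Σd² / [n(n²−1)] = 1 − 6×314 / (12×143)
  = 1 − 1884/1716 = 1 − 1.0979 ≈ -0.098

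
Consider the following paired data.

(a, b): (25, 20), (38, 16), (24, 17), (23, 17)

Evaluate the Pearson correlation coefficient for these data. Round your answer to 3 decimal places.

-0.492

n = 4, Σa = 110, Σb = 70, Σa² = 3174, Σb² = 1234, Σab = 1907
nΣab − ΣaΣb = 7628 − 7700 = -72
nΣa² − (Σa)² = 12696 − 12100 = 596; nΣb² − (Σb)² = 4936 − 4900 = 36
r = -72 / √(596 × 36) = -72 / 146.4787 ≈ -0.492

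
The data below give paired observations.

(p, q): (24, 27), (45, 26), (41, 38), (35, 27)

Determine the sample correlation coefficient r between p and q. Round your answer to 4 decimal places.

n = 4, Σp = 145, Σq = 118, Σp² = 5507, Σq² = 3578, Σpq = 4321
nΣpq − ΣpΣq = 17284 − 17110 = 174
nΣp² − (Σp)² = 22028 − 21025 = 1003; nΣq² − (Σq)² = 14312 − 13924 = 388
r = 174 / √(1003 × 388) = 174 / 623.8301 ≈ 0.2789

0.2789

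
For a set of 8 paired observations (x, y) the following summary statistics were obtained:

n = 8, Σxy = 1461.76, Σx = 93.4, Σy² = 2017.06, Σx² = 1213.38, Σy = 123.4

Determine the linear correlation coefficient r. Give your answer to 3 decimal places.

0.178

r = (nΣxy − ΣxΣy) / √[(nΣx² − (Σx)²)(nΣy² − (Σy)²)]
Numerator: 8×1461.76 − 93.4×123.4 = 168.52
Denominator: √[(9707.04 − 8723.56)(16136.48 − 15227.56)] = √[983.48 × 908.92] = 945.4653
r = 168.52 / 945.4653 ≈ 0.178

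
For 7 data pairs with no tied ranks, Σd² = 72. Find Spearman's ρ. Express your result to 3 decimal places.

-0.286

ρ = 1 − 6Σd² / [n(n²−1)] = 1 − 6×72 / (7×48)
  = 1 − 432/336 = 1 − 1.2857 ≈ -0.286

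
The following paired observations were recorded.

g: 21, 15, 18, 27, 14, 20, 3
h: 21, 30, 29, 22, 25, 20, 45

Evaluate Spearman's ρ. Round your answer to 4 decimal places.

-0.7500

Rank g: 6, 3, 4, 7, 2, 5, 1
Rank h: 2, 6, 5, 3, 4, 1, 7
d = rank(g) − rank(h): 4, -3, -1, 4, -2, 4, -6; Σd² = 98
ρ = 1 − 6Σd² / [n(n²−1)] = 1 − 6×98 / (7×48) = 1 − 588/336 ≈ -0.7500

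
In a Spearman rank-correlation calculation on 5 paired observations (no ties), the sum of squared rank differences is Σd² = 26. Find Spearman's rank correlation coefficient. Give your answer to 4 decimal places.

-0.3000

ρ = 1 − 6Σd² / [n(n²−1)] = 1 − 6×26 / (5×24)
  = 1 − 156/120 = 1 − 1.30000 ≈ -0.3000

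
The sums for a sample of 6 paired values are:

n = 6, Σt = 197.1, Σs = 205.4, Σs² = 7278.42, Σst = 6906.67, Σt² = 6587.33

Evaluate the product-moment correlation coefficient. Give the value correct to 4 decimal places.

0.9553

r = (nΣst − ΣsΣt) / √[(nΣs² − (Σs)²)(nΣt² − (Σt)²)]
Numerator: 6×6906.67 − 205.4×197.1 = 955.68
Denominator: √[(43670.52 − 42189.16)(39523.98 − 38848.41)] = √[1481.36 × 675.57] = 1000.3811
r = 955.68 / 1000.3811 ≈ 0.9553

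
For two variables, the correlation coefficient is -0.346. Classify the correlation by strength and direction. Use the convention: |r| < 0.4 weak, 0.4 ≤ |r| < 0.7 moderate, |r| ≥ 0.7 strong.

r = -0.346 < 0 so the relationship is negative.
|r| = 0.346, which falls in the weak range.

weak negative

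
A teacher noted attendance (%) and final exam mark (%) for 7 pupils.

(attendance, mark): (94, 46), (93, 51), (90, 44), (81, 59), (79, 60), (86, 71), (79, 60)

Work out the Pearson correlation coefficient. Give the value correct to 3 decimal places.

-0.637

n = 7, Σx = 602, Σy = 391, Σx² = 52024, Σy² = 22375, Σxy = 33392
nΣxy − ΣxΣy = 233744 − 235382 = -1638
nΣx² − (Σx)² = 364168 − 362404 = 1764; nΣy² − (Σy)² = 156625 − 152881 = 3744
r = -1638 / √(1764 × 3744) = -1638 / 2569.9058 ≈ -0.637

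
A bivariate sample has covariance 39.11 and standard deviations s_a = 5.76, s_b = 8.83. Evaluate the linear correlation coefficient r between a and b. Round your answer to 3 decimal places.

0.769

r = Cov(a,b) / (s_a · s_b) = 39.11 / (5.76 × 8.83)
  = 39.11 / 50.8608 ≈ 0.769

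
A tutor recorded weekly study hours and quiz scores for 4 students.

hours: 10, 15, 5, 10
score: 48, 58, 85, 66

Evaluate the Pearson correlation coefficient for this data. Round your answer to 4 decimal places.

-0.7034

n = 4, Σx = 40, Σy = 257, Σx² = 450, Σy² = 17249, Σxy = 2435
nΣxy − ΣxΣy = 9740 − 10280 = -540
nΣx² − (Σx)² = 1800 − 1600 = 200; nΣy² − (Σy)² = 68996 − 66049 = 2947
r = -540 / √(200 × 2947) = -540 / 767.7239 ≈ -0.7034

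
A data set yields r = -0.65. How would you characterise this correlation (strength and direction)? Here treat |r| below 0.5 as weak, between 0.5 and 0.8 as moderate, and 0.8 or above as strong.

moderate negative

r = -0.65 < 0 so the relationship is negative.
|r| = 0.65, which falls in the moderate range.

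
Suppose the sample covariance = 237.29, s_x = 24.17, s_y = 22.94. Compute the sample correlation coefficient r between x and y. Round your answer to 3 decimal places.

r = Cov(x,y) / (s_x · s_y) = 237.29 / (24.17 × 22.94)
  = 237.29 / 554.4598 ≈ 0.428

0.428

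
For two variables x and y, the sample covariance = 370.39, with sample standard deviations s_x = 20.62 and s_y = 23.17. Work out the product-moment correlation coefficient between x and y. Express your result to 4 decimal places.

r = Cov(x,y) / (s_x · s_y) = 370.39 / (20.62 × 23.17)
  = 370.39 / 477.7654 ≈ 0.7753

0.7753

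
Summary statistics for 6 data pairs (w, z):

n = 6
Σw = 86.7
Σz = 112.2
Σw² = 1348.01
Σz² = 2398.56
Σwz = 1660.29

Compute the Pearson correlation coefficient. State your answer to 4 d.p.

0.2306

r = (nΣwz − ΣwΣz) / √[(nΣw² − (Σw)²)(nΣz² − (Σz)²)]
Numerator: 6×1660.29 − 86.7×112.2 = 234
Denominator: √[(8088.06 − 7516.89)(14391.36 − 12588.84)] = √[571.17 × 1802.52] = 1014.6651
r = 234 / 1014.6651 ≈ 0.2306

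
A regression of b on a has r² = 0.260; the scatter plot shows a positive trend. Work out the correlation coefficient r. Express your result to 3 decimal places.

|r| = √0.260 = 0.510
The association is positive, so r = 0.510.

0.510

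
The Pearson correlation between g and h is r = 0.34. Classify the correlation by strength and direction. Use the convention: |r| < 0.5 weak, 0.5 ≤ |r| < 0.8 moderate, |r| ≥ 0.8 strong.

weak positive

r = 0.34 > 0 so the relationship is positive.
|r| = 0.34, which falls in the weak range.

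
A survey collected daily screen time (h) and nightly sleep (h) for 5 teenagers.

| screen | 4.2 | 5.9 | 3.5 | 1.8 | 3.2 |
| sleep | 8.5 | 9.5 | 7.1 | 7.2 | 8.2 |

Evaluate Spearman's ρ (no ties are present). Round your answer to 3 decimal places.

Rank screen: 4, 5, 3, 1, 2
Rank sleep: 4, 5, 1, 2, 3
d = rank(screen) − rank(sleep): 0, 0, 2, -1, -1; Σd² = 6
ρ = 1 − 6Σd² / [n(n²−1)] = 1 − 6×6 / (5×24) = 1 − 36/120 ≈ 0.700

0.700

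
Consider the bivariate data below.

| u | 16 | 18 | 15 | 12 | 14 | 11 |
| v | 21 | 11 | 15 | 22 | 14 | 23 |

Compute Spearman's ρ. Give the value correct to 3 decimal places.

-0.771

Rank u: 5, 6, 4, 2, 3, 1
Rank v: 4, 1, 3, 5, 2, 6
d = rank(u) − rank(v): 1, 5, 1, -3, 1, -5; Σd² = 62
ρ = 1 − 6Σd² / [n(n²−1)] = 1 − 6×62 / (6×35) = 1 − 372/210 ≈ -0.771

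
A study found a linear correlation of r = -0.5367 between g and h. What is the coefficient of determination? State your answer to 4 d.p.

0.2880

r² = (-0.5367)² = 0.2880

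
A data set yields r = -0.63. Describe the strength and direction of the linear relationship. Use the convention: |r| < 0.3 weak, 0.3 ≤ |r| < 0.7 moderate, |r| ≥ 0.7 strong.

moderate negative

r = -0.63 < 0 so the relationship is negative.
|r| = 0.63, which falls in the moderate range.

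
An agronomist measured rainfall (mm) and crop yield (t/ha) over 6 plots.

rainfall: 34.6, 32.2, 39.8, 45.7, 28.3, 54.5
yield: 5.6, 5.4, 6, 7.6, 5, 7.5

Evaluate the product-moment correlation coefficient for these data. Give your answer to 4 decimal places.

0.9417

n = 6, Σx = 235.1, Σy = 37.1, Σx² = 9677.67, Σy² = 235.53, Σxy = 1504.01
nΣxy − ΣxΣy = 9024.06 − 8722.21 = 301.85
nΣx² − (Σx)² = 58066.02 − 55272.01 = 2794.01; nΣy² − (Σy)² = 1413.18 − 1376.41 = 36.77
r = 301.85 / √(2794.01 × 36.77) = 301.85 / 320.5242 ≈ 0.9417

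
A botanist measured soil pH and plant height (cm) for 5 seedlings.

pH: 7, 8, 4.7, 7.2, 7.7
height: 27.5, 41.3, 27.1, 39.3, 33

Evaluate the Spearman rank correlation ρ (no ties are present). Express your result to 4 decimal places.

0.9000

Rank pH: 2, 5, 1, 3, 4
Rank height: 2, 5, 1, 4, 3
d = rank(pH) − rank(height): 0, 0, 0, -1, 1; Σd² = 2
ρ = 1 − 6Σd² / [n(n²−1)] = 1 − 6×2 / (5×24) = 1 − 12/120 ≈ 0.9000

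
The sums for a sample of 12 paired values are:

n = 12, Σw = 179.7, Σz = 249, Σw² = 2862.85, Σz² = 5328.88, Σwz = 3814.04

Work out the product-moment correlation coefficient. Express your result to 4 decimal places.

0.5108

r = (nΣwz − ΣwΣz) / √[(nΣw² − (Σw)²)(nΣz² − (Σz)²)]
Numerator: 12×3814.04 − 179.7×249 = 1023.18
Denominator: √[(34354.2 − 32292.09)(63946.56 − 62001)] = √[2062.11 × 1945.56] = 2002.9875
r = 1023.18 / 2002.9875 ≈ 0.5108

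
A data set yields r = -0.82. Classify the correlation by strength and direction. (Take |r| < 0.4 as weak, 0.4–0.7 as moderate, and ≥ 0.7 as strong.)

r = -0.82 < 0 so the relationship is negative.
|r| = 0.82, which falls in the strong range.

strong negative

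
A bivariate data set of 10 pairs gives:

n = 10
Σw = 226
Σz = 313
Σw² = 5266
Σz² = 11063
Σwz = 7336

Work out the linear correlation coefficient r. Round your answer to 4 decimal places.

0.5855

r = (nΣwz − ΣwΣz) / √[(nΣw² − (Σw)²)(nΣz² − (Σz)²)]
Numerator: 10×7336 − 226×313 = 2622
Denominator: √[(52660 − 51076)(110630 − 97969)] = √[1584 × 12661] = 4478.2836
r = 2622 / 4478.2836 ≈ 0.5855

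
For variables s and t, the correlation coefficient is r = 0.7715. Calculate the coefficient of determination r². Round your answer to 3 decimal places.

r² = (0.7715)² = 0.595

0.595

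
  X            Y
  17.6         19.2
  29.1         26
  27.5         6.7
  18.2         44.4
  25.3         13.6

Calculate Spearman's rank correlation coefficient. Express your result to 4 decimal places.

Rank X: 1, 5, 4, 2, 3
Rank Y: 3, 4, 1, 5, 2
d = rank(X) − rank(Y): -2, 1, 3, -3, 1; Σd² = 24
ρ = 1 − 6Σd² / [n(n²−1)] = 1 − 6×24 / (5×24) = 1 − 144/120 ≈ -0.2000

-0.2000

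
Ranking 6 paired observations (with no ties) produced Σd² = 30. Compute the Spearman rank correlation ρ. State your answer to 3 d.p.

ρ = 1 − 6Σd² / [n(n²−1)] = 1 − 6×30 / (6×35)
  = 1 − 180/210 = 1 − 0.8571 ≈ 0.143

0.143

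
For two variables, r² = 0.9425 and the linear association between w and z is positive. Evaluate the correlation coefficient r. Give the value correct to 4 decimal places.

0.9708

|r| = √0.9425 = 0.9708
The association is positive, so r = 0.9708.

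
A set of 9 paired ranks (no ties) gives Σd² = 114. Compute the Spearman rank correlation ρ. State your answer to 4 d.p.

0.0500

ρ = 1 − 6Σd² / [n(n²−1)] = 1 − 6×114 / (9×80)
  = 1 − 684/720 = 1 − 0.95000 ≈ 0.0500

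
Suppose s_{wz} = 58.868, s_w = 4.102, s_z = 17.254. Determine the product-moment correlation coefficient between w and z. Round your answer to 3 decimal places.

r = Cov(w,z) / (s_w · s_z) = 58.868 / (4.102 × 17.254)
  = 58.868 / 70.7759 ≈ 0.832

0.832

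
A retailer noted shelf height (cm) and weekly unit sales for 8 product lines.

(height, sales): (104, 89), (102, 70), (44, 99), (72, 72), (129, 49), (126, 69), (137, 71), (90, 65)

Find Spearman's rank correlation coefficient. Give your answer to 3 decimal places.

-0.476

Rank height: 5, 4, 1, 2, 7, 6, 8, 3
Rank sales: 7, 4, 8, 6, 1, 3, 5, 2
d = rank(height) − rank(sales): -2, 0, -7, -4, 6, 3, 3, 1; Σd² = 124
ρ = 1 − 6Σd² / [n(n²−1)] = 1 − 6×124 / (8×63) = 1 − 744/504 ≈ -0.476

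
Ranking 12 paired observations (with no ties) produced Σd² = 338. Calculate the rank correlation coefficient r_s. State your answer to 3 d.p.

ρ = 1 − 6Σd² / [n(n²−1)] = 1 − 6×338 / (12×143)
  = 1 − 2028/1716 = 1 − 1.1818 ≈ -0.182

-0.182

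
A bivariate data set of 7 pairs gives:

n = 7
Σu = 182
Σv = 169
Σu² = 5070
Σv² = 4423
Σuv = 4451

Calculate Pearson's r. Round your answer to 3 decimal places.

0.167

r = (nΣuv − ΣuΣv) / √[(nΣu² − (Σu)²)(nΣv² − (Σv)²)]
Numerator: 7×4451 − 182×169 = 399
Denominator: √[(35490 − 33124)(30961 − 28561)] = √[2366 × 2400] = 2382.9394
r = 399 / 2382.9394 ≈ 0.167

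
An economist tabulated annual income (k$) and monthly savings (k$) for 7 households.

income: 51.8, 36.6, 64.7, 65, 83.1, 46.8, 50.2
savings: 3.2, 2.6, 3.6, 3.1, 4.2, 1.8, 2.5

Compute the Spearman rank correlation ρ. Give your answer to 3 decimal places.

0.786

Rank income: 4, 1, 5, 6, 7, 2, 3
Rank savings: 5, 3, 6, 4, 7, 1, 2
d = rank(income) − rank(savings): -1, -2, -1, 2, 0, 1, 1; Σd² = 12
ρ = 1 − 6Σd² / [n(n²−1)] = 1 − 6×12 / (7×48) = 1 − 72/336 ≈ 0.786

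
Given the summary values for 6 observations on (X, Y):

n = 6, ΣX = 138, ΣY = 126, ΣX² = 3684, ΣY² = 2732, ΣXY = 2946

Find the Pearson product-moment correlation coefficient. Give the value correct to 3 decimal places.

r = (nΣXY − ΣXΣY) / √[(nΣX² − (ΣX)²)(nΣY² − (ΣY)²)]
Numerator: 6×2946 − 138×126 = 288
Denominator: √[(22104 − 19044)(16392 − 15876)] = √[3060 × 516] = 1256.5668
r = 288 / 1256.5668 ≈ 0.229

0.229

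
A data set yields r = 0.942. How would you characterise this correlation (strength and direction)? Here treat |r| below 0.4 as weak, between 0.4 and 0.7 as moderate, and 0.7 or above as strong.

r = 0.942 > 0 so the relationship is positive.
|r| = 0.942, which falls in the strong range.

strong positive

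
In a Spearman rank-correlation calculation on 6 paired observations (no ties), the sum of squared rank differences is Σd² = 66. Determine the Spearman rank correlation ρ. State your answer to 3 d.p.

ρ = 1 − 6Σd² / [n(n²−1)] = 1 − 6×66 / (6×35)
  = 1 − 396/210 = 1 − 1.8857 ≈ -0.886

-0.886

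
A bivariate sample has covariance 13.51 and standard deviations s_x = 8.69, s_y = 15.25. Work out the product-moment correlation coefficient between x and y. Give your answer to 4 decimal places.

0.1019

r = Cov(x,y) / (s_x · s_y) = 13.51 / (8.69 × 15.25)
  = 13.51 / 132.5225 ≈ 0.1019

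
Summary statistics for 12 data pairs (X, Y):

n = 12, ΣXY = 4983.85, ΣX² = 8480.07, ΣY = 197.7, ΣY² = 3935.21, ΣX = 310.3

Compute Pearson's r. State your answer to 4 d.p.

-0.2307

r = (nΣXY − ΣXΣY) / √[(nΣX² − (ΣX)²)(nΣY² − (ΣY)²)]
Numerator: 12×4983.85 − 310.3×197.7 = -1540.11
Denominator: √[(101760.84 − 96286.09)(47222.52 − 39085.29)] = √[5474.75 × 8137.23] = 6674.5262
r = -1540.11 / 6674.5262 ≈ -0.2307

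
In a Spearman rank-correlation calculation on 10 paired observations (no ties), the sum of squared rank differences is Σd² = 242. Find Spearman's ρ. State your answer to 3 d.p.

ρ = 1 − 6Σd² / [n(n²−1)] = 1 − 6×242 / (10×99)
  = 1 − 1452/990 = 1 − 1.4667 ≈ -0.467

-0.467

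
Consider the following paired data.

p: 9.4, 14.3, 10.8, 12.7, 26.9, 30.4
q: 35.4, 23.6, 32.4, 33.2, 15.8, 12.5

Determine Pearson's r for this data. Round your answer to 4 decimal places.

-0.9600

n = 6, Σp = 104.5, Σq = 152.9, Σp² = 2218.55, Σq² = 4368.01, Σpq = 2246.82
nΣpq − ΣpΣq = 13480.92 − 15978.05 = -2497.13
nΣp² − (Σp)² = 13311.3 − 10920.25 = 2391.05; nΣq² − (Σq)² = 26208.06 − 23378.41 = 2829.65
r = -2497.13 / √(2391.05 × 2829.65) = -2497.13 / 2601.1218 ≈ -0.9600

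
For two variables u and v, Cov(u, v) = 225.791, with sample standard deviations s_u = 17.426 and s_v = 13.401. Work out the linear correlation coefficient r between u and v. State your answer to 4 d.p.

r = Cov(u,v) / (s_u · s_v) = 225.791 / (17.426 × 13.401)
  = 225.791 / 233.5258 ≈ 0.9669

0.9669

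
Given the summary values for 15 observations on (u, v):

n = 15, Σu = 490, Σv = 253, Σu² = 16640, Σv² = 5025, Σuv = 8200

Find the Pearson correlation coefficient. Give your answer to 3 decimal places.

r = (nΣuv − ΣuΣv) / √[(nΣu² − (Σu)²)(nΣv² − (Σv)²)]
Numerator: 15×8200 − 490×253 = -970
Denominator: √[(249600 − 240100)(75375 − 64009)] = √[9500 × 11366] = 10391.1982
r = -970 / 10391.1982 ≈ -0.093

-0.093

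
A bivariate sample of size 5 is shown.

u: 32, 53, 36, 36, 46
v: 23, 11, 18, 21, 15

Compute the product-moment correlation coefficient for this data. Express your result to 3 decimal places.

n = 5, Σu = 203, Σv = 88, Σu² = 8541, Σv² = 1640, Σuv = 3413
nΣuv − ΣuΣv = 17065 − 17864 = -799
nΣu² − (Σu)² = 42705 − 41209 = 1496; nΣv² − (Σv)² = 8200 − 7744 = 456
r = -799 / √(1496 × 456) = -799 / 825.9395 ≈ -0.967

-0.967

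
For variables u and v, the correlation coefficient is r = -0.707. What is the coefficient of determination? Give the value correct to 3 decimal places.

0.500

r² = (-0.707)² = 0.500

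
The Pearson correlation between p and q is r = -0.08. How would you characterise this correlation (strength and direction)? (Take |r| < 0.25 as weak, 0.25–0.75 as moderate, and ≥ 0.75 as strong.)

r = -0.08 < 0 so the relationship is negative.
|r| = 0.08, which falls in the weak range.

weak negative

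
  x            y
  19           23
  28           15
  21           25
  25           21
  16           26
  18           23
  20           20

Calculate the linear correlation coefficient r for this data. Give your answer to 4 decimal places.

-0.8288

n = 7, Σx = 147, Σy = 153, Σx² = 3191, Σy² = 3425, Σxy = 3137
nΣxy − ΣxΣy = 21959 − 22491 = -532
nΣx² − (Σx)² = 22337 − 21609 = 728; nΣy² − (Σy)² = 23975 − 23409 = 566
r = -532 / √(728 × 566) = -532 / 641.9097 ≈ -0.8288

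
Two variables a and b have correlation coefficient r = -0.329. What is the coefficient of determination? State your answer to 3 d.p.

r² = (-0.329)² = 0.108

0.108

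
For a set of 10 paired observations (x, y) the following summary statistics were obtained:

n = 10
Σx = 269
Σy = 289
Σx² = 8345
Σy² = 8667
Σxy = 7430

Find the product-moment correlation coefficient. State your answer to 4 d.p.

-0.5823

r = (nΣxy − ΣxΣy) / √[(nΣx² − (Σx)²)(nΣy² − (Σy)²)]
Numerator: 10×7430 − 269×289 = -3441
Denominator: √[(83450 − 72361)(86670 − 83521)] = √[11089 × 3149] = 5909.2522
r = -3441 / 5909.2522 ≈ -0.5823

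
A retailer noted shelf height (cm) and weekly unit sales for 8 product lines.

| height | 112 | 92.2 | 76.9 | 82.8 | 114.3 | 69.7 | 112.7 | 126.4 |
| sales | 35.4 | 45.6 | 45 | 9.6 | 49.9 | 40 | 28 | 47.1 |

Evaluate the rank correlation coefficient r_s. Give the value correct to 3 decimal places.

0.429

Rank height: 5, 4, 2, 3, 7, 1, 6, 8
Rank sales: 3, 6, 5, 1, 8, 4, 2, 7
d = rank(height) − rank(sales): 2, -2, -3, 2, -1, -3, 4, 1; Σd² = 48
ρ = 1 − 6Σd² / [n(n²−1)] = 1 − 6×48 / (8×63) = 1 − 288/504 ≈ 0.429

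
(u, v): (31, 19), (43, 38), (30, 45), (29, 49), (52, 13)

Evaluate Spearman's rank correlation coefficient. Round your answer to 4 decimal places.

-0.9000

Rank u: 3, 4, 2, 1, 5
Rank v: 2, 3, 4, 5, 1
d = rank(u) − rank(v): 1, 1, -2, -4, 4; Σd² = 38
ρ = 1 − 6Σd² / [n(n²−1)] = 1 − 6×38 / (5×24) = 1 − 228/120 ≈ -0.9000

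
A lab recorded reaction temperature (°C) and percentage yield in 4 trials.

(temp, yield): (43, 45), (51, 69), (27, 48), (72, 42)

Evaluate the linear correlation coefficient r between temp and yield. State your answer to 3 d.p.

n = 4, Σx = 193, Σy = 204, Σx² = 10363, Σy² = 10854, Σxy = 9774
nΣxy − ΣxΣy = 39096 − 39372 = -276
nΣx² − (Σx)² = 41452 − 37249 = 4203; nΣy² − (Σy)² = 43416 − 41616 = 1800
r = -276 / √(4203 × 1800) = -276 / 2750.5272 ≈ -0.100

-0.100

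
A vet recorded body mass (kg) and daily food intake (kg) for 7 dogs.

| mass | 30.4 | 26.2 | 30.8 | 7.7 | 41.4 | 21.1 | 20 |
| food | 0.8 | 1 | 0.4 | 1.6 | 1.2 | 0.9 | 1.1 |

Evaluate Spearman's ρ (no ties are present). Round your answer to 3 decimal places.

Rank mass: 5, 4, 6, 1, 7, 3, 2
Rank food: 2, 4, 1, 7, 6, 3, 5
d = rank(mass) − rank(food): 3, 0, 5, -6, 1, 0, -3; Σd² = 80
ρ = 1 − 6Σd² / [n(n²−1)] = 1 − 6×80 / (7×48) = 1 − 480/336 ≈ -0.429

-0.429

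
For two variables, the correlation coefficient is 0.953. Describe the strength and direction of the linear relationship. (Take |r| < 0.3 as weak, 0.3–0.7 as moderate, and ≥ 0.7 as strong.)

r = 0.953 > 0 so the relationship is positive.
|r| = 0.953, which falls in the strong range.

strong positive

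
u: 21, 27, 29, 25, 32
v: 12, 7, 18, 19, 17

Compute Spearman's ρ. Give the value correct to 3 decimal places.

0.100

Rank u: 1, 3, 4, 2, 5
Rank v: 2, 1, 4, 5, 3
d = rank(u) − rank(v): -1, 2, 0, -3, 2; Σd² = 18
ρ = 1 − 6Σd² / [n(n²−1)] = 1 − 6×18 / (5×24) = 1 − 108/120 ≈ 0.100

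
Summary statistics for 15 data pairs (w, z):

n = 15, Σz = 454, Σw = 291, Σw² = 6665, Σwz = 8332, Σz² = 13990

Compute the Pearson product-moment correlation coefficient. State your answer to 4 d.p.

r = (nΣwz − ΣwΣz) / √[(nΣw² − (Σw)²)(nΣz² − (Σz)²)]
Numerator: 15×8332 − 291×454 = -7134
Denominator: √[(99975 − 84681)(209850 − 206116)] = √[15294 × 3734] = 7556.9700
r = -7134 / 7556.9700 ≈ -0.9440

-0.9440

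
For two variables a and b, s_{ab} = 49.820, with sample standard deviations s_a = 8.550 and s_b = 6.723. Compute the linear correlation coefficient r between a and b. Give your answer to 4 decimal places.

r = Cov(a,b) / (s_a · s_b) = 49.820 / (8.550 × 6.723)
  = 49.820 / 57.4817 ≈ 0.8667

0.8667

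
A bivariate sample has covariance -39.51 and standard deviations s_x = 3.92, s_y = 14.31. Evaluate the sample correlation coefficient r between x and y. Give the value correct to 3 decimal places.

-0.704

r = Cov(x,y) / (s_x · s_y) = -39.51 / (3.92 × 14.31)
  = -39.51 / 56.0952 ≈ -0.704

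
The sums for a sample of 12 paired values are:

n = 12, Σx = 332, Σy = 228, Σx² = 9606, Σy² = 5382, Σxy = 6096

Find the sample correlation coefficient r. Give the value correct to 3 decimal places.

r = (nΣxy − ΣxΣy) / √[(nΣx² − (Σx)²)(nΣy² − (Σy)²)]
Numerator: 12×6096 − 332×228 = -2544
Denominator: √[(115272 − 110224)(64584 − 51984)] = √[5048 × 12600] = 7975.2618
r = -2544 / 7975.2618 ≈ -0.319

-0.319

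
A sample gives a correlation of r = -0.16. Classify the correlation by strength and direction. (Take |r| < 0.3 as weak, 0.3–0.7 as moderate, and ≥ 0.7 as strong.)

weak negative

r = -0.16 < 0 so the relationship is negative.
|r| = 0.16, which falls in the weak range.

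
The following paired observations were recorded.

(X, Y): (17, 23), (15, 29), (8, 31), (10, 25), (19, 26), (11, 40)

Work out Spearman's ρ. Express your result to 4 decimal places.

-0.4286

Rank X: 5, 4, 1, 2, 6, 3
Rank Y: 1, 4, 5, 2, 3, 6
d = rank(X) − rank(Y): 4, 0, -4, 0, 3, -3; Σd² = 50
ρ = 1 − 6Σd² / [n(n²−1)] = 1 − 6×50 / (6×35) = 1 − 300/210 ≈ -0.4286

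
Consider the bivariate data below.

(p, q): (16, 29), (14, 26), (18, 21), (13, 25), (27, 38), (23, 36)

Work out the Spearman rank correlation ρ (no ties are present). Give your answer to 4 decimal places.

0.6571

Rank p: 3, 2, 4, 1, 6, 5
Rank q: 4, 3, 1, 2, 6, 5
d = rank(p) − rank(q): -1, -1, 3, -1, 0, 0; Σd² = 12
ρ = 1 − 6Σd² / [n(n²−1)] = 1 − 6×12 / (6×35) = 1 − 72/210 ≈ 0.6571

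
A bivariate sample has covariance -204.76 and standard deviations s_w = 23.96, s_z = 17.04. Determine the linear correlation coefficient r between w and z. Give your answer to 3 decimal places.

-0.502

r = Cov(w,z) / (s_w · s_z) = -204.76 / (23.96 × 17.04)
  = -204.76 / 408.2784 ≈ -0.502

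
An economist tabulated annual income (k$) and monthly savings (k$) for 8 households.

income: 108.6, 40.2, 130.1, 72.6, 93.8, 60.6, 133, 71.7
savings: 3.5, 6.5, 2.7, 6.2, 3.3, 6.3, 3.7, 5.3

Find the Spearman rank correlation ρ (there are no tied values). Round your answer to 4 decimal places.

Rank income: 6, 1, 7, 4, 5, 2, 8, 3
Rank savings: 3, 8, 1, 6, 2, 7, 4, 5
d = rank(income) − rank(savings): 3, -7, 6, -2, 3, -5, 4, -2; Σd² = 152
ρ = 1 − 6Σd² / [n(n²−1)] = 1 − 6×152 / (8×63) = 1 − 912/504 ≈ -0.8095

-0.8095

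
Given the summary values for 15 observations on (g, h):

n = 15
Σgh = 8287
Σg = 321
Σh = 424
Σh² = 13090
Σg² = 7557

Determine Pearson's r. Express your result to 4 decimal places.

-0.9024

r = (nΣgh − ΣgΣh) / √[(nΣg² − (Σg)²)(nΣh² − (Σh)²)]
Numerator: 15×8287 − 321×424 = -11799
Denominator: √[(113355 − 103041)(196350 − 179776)] = √[10314 × 16574] = 13074.5645
r = -11799 / 13074.5645 ≈ -0.9024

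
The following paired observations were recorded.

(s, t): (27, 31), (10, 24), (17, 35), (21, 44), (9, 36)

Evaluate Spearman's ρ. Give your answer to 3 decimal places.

0.000

Rank s: 5, 2, 3, 4, 1
Rank t: 2, 1, 3, 5, 4
d = rank(s) − rank(t): 3, 1, 0, -1, -3; Σd² = 20
ρ = 1 − 6Σd² / [n(n²−1)] = 1 − 6×20 / (5×24) = 1 − 120/120 ≈ 0.000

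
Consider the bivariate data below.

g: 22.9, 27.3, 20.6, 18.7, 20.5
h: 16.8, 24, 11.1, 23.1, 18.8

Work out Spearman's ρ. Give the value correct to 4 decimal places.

Rank g: 4, 5, 3, 1, 2
Rank h: 2, 5, 1, 4, 3
d = rank(g) − rank(h): 2, 0, 2, -3, -1; Σd² = 18
ρ = 1 − 6Σd² / [n(n²−1)] = 1 − 6×18 / (5×24) = 1 − 108/120 ≈ 0.1000

0.1000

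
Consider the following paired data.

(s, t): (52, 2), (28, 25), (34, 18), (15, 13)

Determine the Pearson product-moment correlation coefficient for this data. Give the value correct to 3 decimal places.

-0.581

n = 4, Σs = 129, Σt = 58, Σs² = 4869, Σt² = 1122, Σst = 1611
nΣst − ΣsΣt = 6444 − 7482 = -1038
nΣs² − (Σs)² = 19476 − 16641 = 2835; nΣt² − (Σt)² = 4488 − 3364 = 1124
r = -1038 / √(2835 × 1124) = -1038 / 1785.0882 ≈ -0.581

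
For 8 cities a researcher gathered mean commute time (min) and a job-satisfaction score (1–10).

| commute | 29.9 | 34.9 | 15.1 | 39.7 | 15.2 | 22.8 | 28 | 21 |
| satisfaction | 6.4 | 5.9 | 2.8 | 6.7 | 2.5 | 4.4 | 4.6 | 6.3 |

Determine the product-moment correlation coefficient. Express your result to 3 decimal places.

0.801

n = 8, Σx = 206.6, Σy = 39.6, Σx² = 5892, Σy² = 214.96, Σxy = 1104.96
nΣxy − ΣxΣy = 8839.68 − 8181.36 = 658.32
nΣx² − (Σx)² = 47136 − 42683.56 = 4452.44; nΣy² − (Σy)² = 1719.68 − 1568.16 = 151.52
r = 658.32 / √(4452.44 × 151.52) = 658.32 / 821.3609 ≈ 0.801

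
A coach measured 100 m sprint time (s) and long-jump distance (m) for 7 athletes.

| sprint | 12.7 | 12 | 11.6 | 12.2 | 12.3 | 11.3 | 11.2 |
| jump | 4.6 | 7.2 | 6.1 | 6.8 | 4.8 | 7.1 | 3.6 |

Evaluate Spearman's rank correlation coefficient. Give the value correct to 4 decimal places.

-0.0714

Rank sprint: 7, 4, 3, 5, 6, 2, 1
Rank jump: 2, 7, 4, 5, 3, 6, 1
d = rank(sprint) − rank(jump): 5, -3, -1, 0, 3, -4, 0; Σd² = 60
ρ = 1 − 6Σd² / [n(n²−1)] = 1 − 6×60 / (7×48) = 1 − 360/336 ≈ -0.0714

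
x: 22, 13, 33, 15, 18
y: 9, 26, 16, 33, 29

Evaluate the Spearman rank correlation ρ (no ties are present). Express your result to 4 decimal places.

-0.6000

Rank x: 4, 1, 5, 2, 3
Rank y: 1, 3, 2, 5, 4
d = rank(x) − rank(y): 3, -2, 3, -3, -1; Σd² = 32
ρ = 1 − 6Σd² / [n(n²−1)] = 1 − 6×32 / (5×24) = 1 − 192/120 ≈ -0.6000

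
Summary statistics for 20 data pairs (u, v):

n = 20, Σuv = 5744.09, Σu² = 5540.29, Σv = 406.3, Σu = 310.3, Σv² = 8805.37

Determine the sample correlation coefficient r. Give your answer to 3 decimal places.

-0.885

r = (nΣuv − ΣuΣv) / √[(nΣu² − (Σu)²)(nΣv² − (Σv)²)]
Numerator: 20×5744.09 − 310.3×406.3 = -11193.09
Denominator: √[(110805.8 − 96286.09)(176107.4 − 165079.69)] = √[14519.71 × 11027.71] = 12653.8196
r = -11193.09 / 12653.8196 ≈ -0.885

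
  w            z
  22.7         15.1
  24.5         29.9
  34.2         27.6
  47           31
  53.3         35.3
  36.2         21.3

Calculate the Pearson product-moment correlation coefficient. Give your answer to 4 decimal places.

0.7028

n = 6, Σw = 217.9, Σz = 160.2, Σw² = 8645.51, Σz² = 4544.56, Σwz = 6128.79
nΣwz − ΣwΣz = 36772.74 − 34907.58 = 1865.16
nΣw² − (Σw)² = 51873.06 − 47480.41 = 4392.65; nΣz² − (Σz)² = 27267.36 − 25664.04 = 1603.32
r = 1865.16 / √(4392.65 × 1603.32) = 1865.16 / 2653.8319 ≈ 0.7028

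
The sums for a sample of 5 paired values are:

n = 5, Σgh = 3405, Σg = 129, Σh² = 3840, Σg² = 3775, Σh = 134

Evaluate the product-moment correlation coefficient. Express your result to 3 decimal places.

r = (nΣgh − ΣgΣh) / √[(nΣg² − (Σg)²)(nΣh² − (Σh)²)]
Numerator: 5×3405 − 129×134 = -261
Denominator: √[(18875 − 16641)(19200 − 17956)] = √[2234 × 1244] = 1667.0621
r = -261 / 1667.0621 ≈ -0.157

-0.157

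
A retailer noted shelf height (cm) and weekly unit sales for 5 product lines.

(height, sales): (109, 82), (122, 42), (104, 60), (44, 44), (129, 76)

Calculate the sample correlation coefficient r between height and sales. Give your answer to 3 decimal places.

n = 5, Σx = 508, Σy = 304, Σx² = 56158, Σy² = 19800, Σxy = 32042
nΣxy − ΣxΣy = 160210 − 154432 = 5778
nΣx² − (Σx)² = 280790 − 258064 = 22726; nΣy² − (Σy)² = 99000 − 92416 = 6584
r = 5778 / √(22726 × 6584) = 5778 / 12232.2518 ≈ 0.472

0.472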